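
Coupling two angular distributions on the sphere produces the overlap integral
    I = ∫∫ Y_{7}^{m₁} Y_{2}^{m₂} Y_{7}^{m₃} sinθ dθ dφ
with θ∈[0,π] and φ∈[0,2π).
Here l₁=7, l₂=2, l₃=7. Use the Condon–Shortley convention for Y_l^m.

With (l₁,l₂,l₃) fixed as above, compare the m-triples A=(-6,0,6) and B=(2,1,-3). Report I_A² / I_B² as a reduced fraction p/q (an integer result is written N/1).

l's match ⇒ only the (l;m) 3-j factors differ between A and B.
A: triangle coeff Δ(7,2,7) = 1/185640; Σ_t [1,2]: t=1:−1/479001600 t=2:+1/159667200 = 1/239500800; (3j)²=26/1785 [(7 2 7; -6 0 6)], sign=-1
B: triangle coeff Δ(7,2,7) = 1/185640; Σ_t [1,2]: t=1:−1/1935360 t=2:+1/4354560 = -1/3483648; (3j)²=125/12376 [(7 2 7; 2 1 -3)], sign=-1
I_A²/I_B² = (26/1785)/(125/12376) = 2704/1875

2704/1875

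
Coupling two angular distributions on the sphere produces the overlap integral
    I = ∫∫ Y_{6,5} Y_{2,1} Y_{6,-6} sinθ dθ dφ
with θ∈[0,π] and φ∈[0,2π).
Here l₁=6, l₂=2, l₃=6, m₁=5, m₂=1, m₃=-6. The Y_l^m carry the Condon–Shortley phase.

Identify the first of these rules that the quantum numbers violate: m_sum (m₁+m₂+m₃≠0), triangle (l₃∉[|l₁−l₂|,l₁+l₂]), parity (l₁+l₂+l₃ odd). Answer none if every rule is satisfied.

Σmᵢ = 0  ✓
l₃∈[|l₁−l₂|,l₁+l₂]=[4,8], have l₃=6  ✓
Σlᵢ = 14 ⇒ even  ✓

none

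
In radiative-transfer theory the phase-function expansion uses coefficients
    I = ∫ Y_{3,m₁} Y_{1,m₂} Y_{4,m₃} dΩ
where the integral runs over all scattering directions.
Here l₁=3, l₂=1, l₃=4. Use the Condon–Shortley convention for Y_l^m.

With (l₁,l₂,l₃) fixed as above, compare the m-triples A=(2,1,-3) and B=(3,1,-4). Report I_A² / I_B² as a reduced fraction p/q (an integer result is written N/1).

3/4

Shared (l₁,l₂,l₃)=(3,1,4): N and (l;000)² cancel in I_A²/I_B².
A: Δ = 0!·6!·2!/9! = 1/252; Racah Σ t=0..0: t=0:+1/240 = 1/240; ⇒ 3j(3 1 4; 2 1 -3)² = 1/12, sgn -1
B: Δ = 0!·6!·2!/9! = 1/252; Racah Σ t=0..0: t=0:+1/1440 = 1/1440; ⇒ 3j(3 1 4; 3 1 -4)² = 1/9, sgn +1
I_A²/I_B² = (1/12)/(1/9) = 3/4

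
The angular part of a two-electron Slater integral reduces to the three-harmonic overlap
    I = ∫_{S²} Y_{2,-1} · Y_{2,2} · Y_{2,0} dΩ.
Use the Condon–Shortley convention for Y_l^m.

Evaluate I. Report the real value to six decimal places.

0.000000

Σmᵢ = 1 ≠ 0, so the φ-integral vanishes; I = 0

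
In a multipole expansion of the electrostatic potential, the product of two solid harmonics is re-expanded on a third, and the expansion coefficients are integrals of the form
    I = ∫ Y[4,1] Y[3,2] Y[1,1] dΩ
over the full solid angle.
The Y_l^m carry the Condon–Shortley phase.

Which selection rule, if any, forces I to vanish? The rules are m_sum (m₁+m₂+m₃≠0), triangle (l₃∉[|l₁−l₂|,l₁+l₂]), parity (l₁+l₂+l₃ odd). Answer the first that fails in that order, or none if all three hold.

m_sum

azimuthal sum: 1 + 2 + 1 = 4  ✗
1 ≤ 1 ≤ 7 (triangle on l)
L = 4 + 3 + 1 = 8 (even)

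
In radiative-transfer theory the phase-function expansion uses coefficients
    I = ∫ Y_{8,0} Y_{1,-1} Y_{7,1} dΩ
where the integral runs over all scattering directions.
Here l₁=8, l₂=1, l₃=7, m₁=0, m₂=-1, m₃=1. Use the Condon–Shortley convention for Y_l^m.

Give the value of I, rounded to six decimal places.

0.161907

m-sum 0 ✓  L=16 even ✓  7≤7≤9 ✓
Π(2lᵢ+1) = 17×3×15 = 765
triangle coeff Δ(8,1,7) = 1/2040
Σ_t [1,1]: t=1:−1/25401600 = -1/25401600
(3j)²=8/255 [(8 1 7; 0 0 0)], sign=+1
Σ_t [0,0]: t=0:+1/58060800 = 1/58060800
(3j)²=7/510 [(8 1 7; 0 -1 1)], sign=+1
⇒ 4πI² = 28/85
I = (+1)√(28/85/(4π)) = 0.16190663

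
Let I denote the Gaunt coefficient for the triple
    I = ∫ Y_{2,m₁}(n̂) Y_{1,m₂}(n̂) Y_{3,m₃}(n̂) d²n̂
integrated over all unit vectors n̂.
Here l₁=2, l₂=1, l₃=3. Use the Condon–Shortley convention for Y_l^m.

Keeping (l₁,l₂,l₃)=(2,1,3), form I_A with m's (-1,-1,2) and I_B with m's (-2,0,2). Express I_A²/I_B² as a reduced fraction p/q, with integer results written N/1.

2/1

l's match ⇒ only the (l;m) 3-j factors differ between A and B.
A: triangle coeff Δ(2,1,3) = 1/105; Σ_t [0,0]: t=0:+1/12 = 1/12; (3j)²=2/21 [(2 1 3; -1 -1 2)], sign=-1
B: triangle coeff Δ(2,1,3) = 1/105; Σ_t [0,0]: t=0:+1/24 = 1/24; (3j)²=1/21 [(2 1 3; -2 0 2)], sign=-1
I_A²/I_B² = (2/21)/(1/21) = 2/1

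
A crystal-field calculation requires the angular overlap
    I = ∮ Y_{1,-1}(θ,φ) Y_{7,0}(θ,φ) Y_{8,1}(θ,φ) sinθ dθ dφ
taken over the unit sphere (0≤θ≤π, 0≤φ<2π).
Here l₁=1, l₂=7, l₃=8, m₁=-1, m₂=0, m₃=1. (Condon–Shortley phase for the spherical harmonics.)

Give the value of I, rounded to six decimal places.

Rules hold: Σm=0, L=16 even, 6≤8≤8.
N = 3·15·17 = 765
Δ = 0!·2!·14!/17! = 1/2040
Racah Σ t=0..0: t=0:+1/25401600 = 1/25401600
⇒ 3j(1 7 8; 0 0 0)² = 8/255, sgn +1
Racah Σ t=0..0: t=0:+1/50803200 = 1/50803200
⇒ 3j(1 7 8; -1 0 1)² = 3/170, sgn -1
4πI² = N·(3j₀)²·(3jₘ)² = 36/85
I = -1·√(0.423529/4π) = -0.18358486

-0.183585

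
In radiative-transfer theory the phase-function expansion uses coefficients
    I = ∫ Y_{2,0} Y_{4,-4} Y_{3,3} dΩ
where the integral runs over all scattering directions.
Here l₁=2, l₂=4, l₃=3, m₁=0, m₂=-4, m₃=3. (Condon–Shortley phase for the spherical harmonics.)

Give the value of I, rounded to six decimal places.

0.000000

m-sum = 0 − 4 + 3 = -1 ≠ 0 ⇒ I = 0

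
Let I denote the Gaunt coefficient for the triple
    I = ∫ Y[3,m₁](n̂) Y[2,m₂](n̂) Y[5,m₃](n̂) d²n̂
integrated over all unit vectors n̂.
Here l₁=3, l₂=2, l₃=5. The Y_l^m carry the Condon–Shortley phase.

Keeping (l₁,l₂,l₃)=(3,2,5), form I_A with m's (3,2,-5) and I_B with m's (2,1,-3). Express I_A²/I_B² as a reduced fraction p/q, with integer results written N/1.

Shared (l₁,l₂,l₃)=(3,2,5): N and (l;000)² cancel in I_A²/I_B².
A: Δ = 0!·6!·4!/11! = 1/2310; Racah Σ t=0..0: t=0:+1/17280 = 1/17280; ⇒ 3j(3 2 5; 3 2 -5)² = 1/11, sgn +1
B: Δ = 0!·6!·4!/11! = 1/2310; Racah Σ t=0..0: t=0:+1/720 = 1/720; ⇒ 3j(3 2 5; 2 1 -3)² = 8/165, sgn +1
I_A²/I_B² = (1/11)/(8/165) = 15/8

15/8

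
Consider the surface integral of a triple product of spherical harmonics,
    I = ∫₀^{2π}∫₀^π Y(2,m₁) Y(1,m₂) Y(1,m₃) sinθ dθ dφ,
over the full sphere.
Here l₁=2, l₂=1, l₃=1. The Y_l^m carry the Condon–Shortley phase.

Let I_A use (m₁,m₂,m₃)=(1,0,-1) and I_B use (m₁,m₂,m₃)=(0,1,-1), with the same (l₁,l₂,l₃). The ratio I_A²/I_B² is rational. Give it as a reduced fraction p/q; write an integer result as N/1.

3/1

Same 2,1,1: normalisation and zero-m 3j drop out of the ratio.
A: Δ: 2! 2! 0! / 5! → 1/30; sum: t=1:−1/2 = -1/2; 3j²(2 1 1; 1 0 -1) = Δ·Π!·Σ² = 1/10  (sign -1)
B: Δ: 2! 2! 0! / 5! → 1/30; sum: t=2:+1/4 = 1/4; 3j²(2 1 1; 0 1 -1) = Δ·Π!·Σ² = 1/30  (sign +1)
I_A²/I_B² = (1/10)/(1/30) = 3/1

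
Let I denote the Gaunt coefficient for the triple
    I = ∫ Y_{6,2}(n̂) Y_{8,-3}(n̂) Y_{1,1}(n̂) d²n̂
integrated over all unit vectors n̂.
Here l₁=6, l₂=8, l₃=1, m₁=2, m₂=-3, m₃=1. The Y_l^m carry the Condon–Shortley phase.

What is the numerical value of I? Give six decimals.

0.000000

|6−8|≤1≤6+8 violated ⇒ I = 0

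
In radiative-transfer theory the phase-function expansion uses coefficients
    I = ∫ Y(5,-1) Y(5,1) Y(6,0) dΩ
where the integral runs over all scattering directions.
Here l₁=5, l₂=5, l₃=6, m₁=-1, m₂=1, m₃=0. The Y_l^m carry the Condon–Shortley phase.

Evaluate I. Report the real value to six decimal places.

Checks pass: Σm=0; 16 even; l₃=6∈[0,10].
(2·5+1)(2·5+1)(2·6+1) = 1573
Δ: 4! 6! 6! / 17! → 1/28588560
sum: t=0:+1/345600 t=1:−1/13824 t=2:+1/5184 t=3:−1/13824 t=4:+1/345600 = 7/129600
3j²(5 5 6; 0 0 0) = Δ·Π!·Σ² = 80/7293  (sign +1)
sum: t=0:+1/12441600 t=1:−1/86400 t=2:+1/9216 t=3:−1/7776 t=4:+1/55296 = -7/518400
3j²(5 5 6; -1 1 0) = Δ·Π!·Σ² = 12/12155  (sign -1)
combine: 4πI² = 1573·80/7293·12/12155 = 64/3757
take √, sign -1: I = -0.03681836

-0.036818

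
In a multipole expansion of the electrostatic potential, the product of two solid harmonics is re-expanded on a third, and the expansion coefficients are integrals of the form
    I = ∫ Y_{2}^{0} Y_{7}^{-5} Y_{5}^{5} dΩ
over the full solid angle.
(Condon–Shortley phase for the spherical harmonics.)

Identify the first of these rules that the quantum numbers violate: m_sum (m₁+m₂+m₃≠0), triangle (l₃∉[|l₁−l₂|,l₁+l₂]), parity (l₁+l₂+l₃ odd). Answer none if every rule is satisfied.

none

m₁+m₂+m₃ = 0 − 5 + 5 = 0  ✓
triangle: |2−7|=5 ≤ l₃=5 ≤ 2+7=9  ✓
parity: l₁+l₂+l₃ = 14 is even  ✓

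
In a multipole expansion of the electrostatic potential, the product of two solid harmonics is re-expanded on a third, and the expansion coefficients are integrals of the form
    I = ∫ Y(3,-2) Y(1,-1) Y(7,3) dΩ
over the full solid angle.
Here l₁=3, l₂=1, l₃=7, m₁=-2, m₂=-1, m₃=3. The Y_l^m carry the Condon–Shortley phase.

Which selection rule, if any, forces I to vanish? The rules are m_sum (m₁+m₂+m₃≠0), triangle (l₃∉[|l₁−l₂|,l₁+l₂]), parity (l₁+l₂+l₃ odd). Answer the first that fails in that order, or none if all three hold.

azimuthal sum: -2 − 1 + 3 = 0  ✓
2 ≤ 7 ≤ 4 (triangle on l)  ✗
L = 3 + 1 + 7 = 11 (odd)

triangle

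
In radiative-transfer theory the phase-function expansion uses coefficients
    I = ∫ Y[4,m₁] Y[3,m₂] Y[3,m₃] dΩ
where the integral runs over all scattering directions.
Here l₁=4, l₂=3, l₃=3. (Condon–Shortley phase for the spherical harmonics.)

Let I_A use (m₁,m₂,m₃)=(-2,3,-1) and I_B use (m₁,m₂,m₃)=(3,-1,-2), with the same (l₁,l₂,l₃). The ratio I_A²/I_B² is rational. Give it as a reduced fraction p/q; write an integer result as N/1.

Shared (l₁,l₂,l₃)=(4,3,3): N and (l;000)² cancel in I_A²/I_B².
A: Δ = 4!·4!·2!/11! = 1/34650; Racah Σ t=4..4: t=4:+1/192 = 1/192; ⇒ 3j(4 3 3; -2 3 -1)² = 3/77, sgn +1
B: Δ = 4!·4!·2!/11! = 1/34650; Racah Σ t=0..1: t=0:+1/288 t=1:−1/144 = -1/288; ⇒ 3j(4 3 3; 3 -1 -2)² = 1/99, sgn +1
I_A²/I_B² = (3/77)/(1/99) = 27/7

27/7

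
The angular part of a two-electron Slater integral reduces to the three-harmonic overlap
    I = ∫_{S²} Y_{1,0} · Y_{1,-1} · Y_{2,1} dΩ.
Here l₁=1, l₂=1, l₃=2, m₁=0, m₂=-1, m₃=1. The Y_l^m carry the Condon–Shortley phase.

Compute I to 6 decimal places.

-0.218510

Rules hold: Σm=0, L=4 even, 0≤2≤2.
N = 3·3·5 = 45
Δ = 0!·2!·2!/5! = 1/30
Racah Σ t=0..0: t=0:+1/1 = 1/1
⇒ 3j(1 1 2; 0 0 0)² = 2/15, sgn +1
Racah Σ t=0..0: t=0:+1/2 = 1/2
⇒ 3j(1 1 2; 0 -1 1)² = 1/10, sgn -1
4πI² = N·(3j₀)²·(3jₘ)² = 3/5
I = -1·√(0.6/4π) = -0.21850969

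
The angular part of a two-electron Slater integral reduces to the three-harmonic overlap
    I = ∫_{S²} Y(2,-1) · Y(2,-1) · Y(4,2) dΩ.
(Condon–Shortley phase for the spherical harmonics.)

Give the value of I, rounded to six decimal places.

Checks pass: Σm=0; 8 even; l₃=4∈[0,4].
(2·2+1)(2·2+1)(2·4+1) = 225
Δ: 0! 4! 4! / 9! → 1/630
sum: t=0:+1/16 = 1/16
3j²(2 2 4; 0 0 0) = Δ·Π!·Σ² = 2/35  (sign +1)
sum: t=0:+1/36 = 1/36
3j²(2 2 4; -1 -1 2) = Δ·Π!·Σ² = 4/63  (sign +1)
combine: 4πI² = 225·2/35·4/63 = 40/49
take √, sign +1: I = 0.25487487

0.254875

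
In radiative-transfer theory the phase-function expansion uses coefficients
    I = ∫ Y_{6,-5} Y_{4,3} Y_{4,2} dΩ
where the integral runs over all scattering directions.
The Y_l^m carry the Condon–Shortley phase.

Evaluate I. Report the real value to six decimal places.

-0.100084

m-sum 0 ✓  L=14 even ✓  2≤4≤10 ✓
Π(2lᵢ+1) = 13×9×9 = 1053
triangle coeff Δ(6,4,4) = 1/1261260
Σ_t [2,4]: t=2:+1/4608 t=3:−1/1296 t=4:+1/4608 = -7/20736
(3j)²=20/1287 [(6 4 4; 0 0 0)], sign=-1
Σ_t [5,6]: t=5:−1/172800 t=6:+1/86400 = 1/172800
(3j)²=1/130 [(6 4 4; -5 3 2)], sign=+1
⇒ 4πI² = 18/143
I = (-1)√(18/143/(4π)) = -0.10008369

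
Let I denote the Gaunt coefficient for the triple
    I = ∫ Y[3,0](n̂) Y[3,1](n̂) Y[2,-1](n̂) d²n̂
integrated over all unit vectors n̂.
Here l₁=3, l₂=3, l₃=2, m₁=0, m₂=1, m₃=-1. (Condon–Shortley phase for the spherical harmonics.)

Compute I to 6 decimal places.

-0.059471

m-sum 0 ✓  L=8 even ✓  0≤2≤6 ✓
Π(2lᵢ+1) = 7×7×5 = 245
triangle coeff Δ(3,3,2) = 1/3780
Σ_t [1,3]: t=1:−1/24 t=2:+1/4 t=3:−1/24 = 1/6
(3j)²=4/105 [(3 3 2; 0 0 0)], sign=+1
Σ_t [2,3]: t=2:+1/8 t=3:−1/12 = 1/24
(3j)²=1/210 [(3 3 2; 0 1 -1)], sign=-1
⇒ 4πI² = 2/45
I = (-1)√(2/45/(4π)) = -0.05947080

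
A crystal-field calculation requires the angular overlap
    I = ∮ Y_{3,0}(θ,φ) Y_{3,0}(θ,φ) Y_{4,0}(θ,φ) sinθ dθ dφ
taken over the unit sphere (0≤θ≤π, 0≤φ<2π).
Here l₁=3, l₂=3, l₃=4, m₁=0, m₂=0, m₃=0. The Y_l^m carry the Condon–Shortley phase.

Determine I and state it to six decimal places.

0.153870

Rules hold: Σm=0, L=10 even, 0≤4≤6.
N = 7·7·9 = 441
Δ = 2!·4!·4!/11! = 1/34650
Racah Σ t=0..2: t=0:+1/72 t=1:−1/16 t=2:+1/72 = -5/144
⇒ 3j(3 3 4; 0 0 0)² = 2/77, sgn -1
(m-triple is (0,0,0) — same symbol as above.)
4πI² = N·(3j₀)²·(3jₘ)² = 36/121
I = +1·√(0.297521/4π) = 0.15386989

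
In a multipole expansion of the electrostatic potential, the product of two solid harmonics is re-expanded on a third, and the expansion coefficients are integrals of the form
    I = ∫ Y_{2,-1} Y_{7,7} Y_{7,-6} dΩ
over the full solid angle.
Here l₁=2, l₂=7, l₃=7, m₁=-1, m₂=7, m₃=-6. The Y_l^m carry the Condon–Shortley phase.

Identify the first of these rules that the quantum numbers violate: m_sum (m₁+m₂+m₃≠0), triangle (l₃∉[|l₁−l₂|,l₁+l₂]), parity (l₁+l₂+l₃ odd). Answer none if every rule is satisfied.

none

m₁+m₂+m₃ = -1 + 7 − 6 = 0  ✓
triangle: |2−7|=5 ≤ l₃=7 ≤ 2+7=9  ✓
parity: l₁+l₂+l₃ = 16 is even  ✓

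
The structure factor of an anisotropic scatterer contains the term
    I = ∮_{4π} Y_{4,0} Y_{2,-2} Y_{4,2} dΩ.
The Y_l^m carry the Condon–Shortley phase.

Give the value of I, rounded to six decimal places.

m-sum 0 ✓  L=10 even ✓  2≤4≤6 ✓
Π(2lᵢ+1) = 9×5×9 = 405
triangle coeff Δ(4,2,4) = 1/13860
Σ_t [0,2]: t=0:+1/192 t=1:−1/36 t=2:+1/192 = -5/288
(3j)²=20/693 [(4 2 4; 0 0 0)], sign=-1
Σ_t [0,0]: t=0:+1/192 = 1/192
(3j)²=3/77 [(4 2 4; 0 -2 2)], sign=+1
⇒ 4πI² = 2700/5929
I = (-1)√(2700/5929/(4π)) = -0.19036462

-0.190365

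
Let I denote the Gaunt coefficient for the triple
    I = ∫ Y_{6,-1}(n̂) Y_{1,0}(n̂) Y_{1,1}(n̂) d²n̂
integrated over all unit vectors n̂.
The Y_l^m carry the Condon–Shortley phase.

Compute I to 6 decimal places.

triangle: need 5≤l₃≤7, have 1; I=0

0.000000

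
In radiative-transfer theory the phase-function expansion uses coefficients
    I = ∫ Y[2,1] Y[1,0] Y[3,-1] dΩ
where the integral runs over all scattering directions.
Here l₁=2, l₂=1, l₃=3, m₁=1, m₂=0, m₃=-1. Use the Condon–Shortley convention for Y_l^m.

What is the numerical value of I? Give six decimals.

-0.233597

Rules hold: Σm=0, L=6 even, 1≤3≤3.
N = 5·3·7 = 105
Δ = 0!·4!·2!/7! = 1/105
Racah Σ t=0..0: t=0:+1/4 = 1/4
⇒ 3j(2 1 3; 0 0 0)² = 3/35, sgn -1
Racah Σ t=0..0: t=0:+1/6 = 1/6
⇒ 3j(2 1 3; 1 0 -1)² = 8/105, sgn +1
4πI² = N·(3j₀)²·(3jₘ)² = 24/35
I = -1·√(0.685714/4π) = -0.23359668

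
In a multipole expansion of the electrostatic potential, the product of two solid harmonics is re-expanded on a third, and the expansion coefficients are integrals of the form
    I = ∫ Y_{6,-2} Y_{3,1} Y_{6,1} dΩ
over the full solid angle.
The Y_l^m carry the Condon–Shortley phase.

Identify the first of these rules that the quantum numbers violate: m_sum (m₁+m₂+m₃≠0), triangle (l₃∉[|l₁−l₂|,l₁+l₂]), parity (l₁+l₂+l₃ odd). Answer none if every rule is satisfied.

parity

Σmᵢ = 0  ✓
l₃∈[|l₁−l₂|,l₁+l₂]=[3,9], have l₃=6  ✓
Σlᵢ = 15 ⇒ odd  ✗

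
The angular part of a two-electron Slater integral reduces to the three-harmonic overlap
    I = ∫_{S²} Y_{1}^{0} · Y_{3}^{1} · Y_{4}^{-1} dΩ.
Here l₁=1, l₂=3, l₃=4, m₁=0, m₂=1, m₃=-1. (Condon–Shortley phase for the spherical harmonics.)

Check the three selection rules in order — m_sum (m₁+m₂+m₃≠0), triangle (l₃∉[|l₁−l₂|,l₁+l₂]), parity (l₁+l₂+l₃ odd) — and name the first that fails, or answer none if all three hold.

azimuthal sum: 0 + 1 − 1 = 0  ✓
2 ≤ 4 ≤ 4 (triangle on l)  ✓
L = 1 + 3 + 4 = 8 (even)  ✓

none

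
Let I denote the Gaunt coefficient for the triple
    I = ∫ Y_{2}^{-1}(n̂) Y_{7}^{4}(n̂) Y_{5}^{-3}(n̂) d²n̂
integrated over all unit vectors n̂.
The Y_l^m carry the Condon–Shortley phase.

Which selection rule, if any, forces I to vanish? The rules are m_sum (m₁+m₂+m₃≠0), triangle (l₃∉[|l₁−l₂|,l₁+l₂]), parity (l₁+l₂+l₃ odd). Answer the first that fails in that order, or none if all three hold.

none

azimuthal sum: -1 + 4 − 3 = 0  ✓
5 ≤ 5 ≤ 9 (triangle on l)  ✓
L = 2 + 7 + 5 = 14 (even)  ✓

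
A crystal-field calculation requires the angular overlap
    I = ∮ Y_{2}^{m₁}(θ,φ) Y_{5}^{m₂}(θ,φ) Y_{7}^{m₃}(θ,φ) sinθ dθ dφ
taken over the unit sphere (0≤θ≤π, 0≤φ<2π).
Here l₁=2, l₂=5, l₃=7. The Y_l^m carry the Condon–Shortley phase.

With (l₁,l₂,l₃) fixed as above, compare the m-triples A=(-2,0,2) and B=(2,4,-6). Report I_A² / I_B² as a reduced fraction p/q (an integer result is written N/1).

126/715

Same 2,5,7: normalisation and zero-m 3j drop out of the ratio.
A: Δ: 0! 4! 10! / 15! → 1/15015; sum: t=0:+1/345600 = 1/345600; 3j²(2 5 7; -2 0 2) = Δ·Π!·Σ² = 6/715  (sign -1)
B: Δ: 0! 4! 10! / 15! → 1/15015; sum: t=0:+1/8709120 = 1/8709120; 3j²(2 5 7; 2 4 -6) = Δ·Π!·Σ² = 1/21  (sign -1)
I_A²/I_B² = (6/715)/(1/21) = 126/715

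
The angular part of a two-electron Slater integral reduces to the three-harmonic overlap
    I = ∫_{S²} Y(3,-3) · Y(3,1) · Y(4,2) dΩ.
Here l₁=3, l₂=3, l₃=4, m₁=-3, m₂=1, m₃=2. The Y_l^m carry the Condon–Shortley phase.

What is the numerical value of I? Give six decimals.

m-sum 0 ✓  L=10 even ✓  0≤4≤6 ✓
Π(2lᵢ+1) = 7×7×9 = 441
triangle coeff Δ(3,3,4) = 1/34650
Σ_t [0,2]: t=0:+1/72 t=1:−1/16 t=2:+1/72 = -5/144
(3j)²=2/77 [(3 3 4; 0 0 0)], sign=-1
Σ_t [2,2]: t=2:+1/192 = 1/192
(3j)²=3/77 [(3 3 4; -3 1 2)], sign=+1
⇒ 4πI² = 54/121
I = (-1)√(54/121/(4π)) = -0.18845135

-0.188451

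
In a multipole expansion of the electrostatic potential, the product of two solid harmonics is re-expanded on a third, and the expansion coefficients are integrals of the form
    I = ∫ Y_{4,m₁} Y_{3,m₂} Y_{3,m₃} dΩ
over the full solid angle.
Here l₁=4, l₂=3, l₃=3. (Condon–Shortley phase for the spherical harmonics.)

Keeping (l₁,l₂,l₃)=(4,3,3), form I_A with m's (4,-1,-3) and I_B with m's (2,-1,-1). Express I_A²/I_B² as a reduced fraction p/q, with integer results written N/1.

21/20

l's match ⇒ only the (l;m) 3-j factors differ between A and B.
A: triangle coeff Δ(4,3,3) = 1/34650; Σ_t [0,0]: t=0:+1/1152 = 1/1152; (3j)²=1/33 [(4 3 3; 4 -1 -3)], sign=+1
B: triangle coeff Δ(4,3,3) = 1/34650; Σ_t [0,2]: t=0:+1/192 t=1:−1/36 t=2:+1/192 = -5/288; (3j)²=20/693 [(4 3 3; 2 -1 -1)], sign=-1
I_A²/I_B² = (1/33)/(20/693) = 21/20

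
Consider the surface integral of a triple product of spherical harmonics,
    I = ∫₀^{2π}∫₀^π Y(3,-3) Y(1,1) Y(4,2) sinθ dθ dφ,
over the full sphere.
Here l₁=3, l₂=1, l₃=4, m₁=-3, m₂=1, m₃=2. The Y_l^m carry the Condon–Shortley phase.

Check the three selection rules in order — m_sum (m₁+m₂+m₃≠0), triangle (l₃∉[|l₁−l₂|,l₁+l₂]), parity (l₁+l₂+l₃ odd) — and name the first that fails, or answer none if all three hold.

m₁+m₂+m₃ = -3 + 1 + 2 = 0  ✓
triangle: |3−1|=2 ≤ l₃=4 ≤ 3+1=4  ✓
parity: l₁+l₂+l₃ = 8 is even  ✓

none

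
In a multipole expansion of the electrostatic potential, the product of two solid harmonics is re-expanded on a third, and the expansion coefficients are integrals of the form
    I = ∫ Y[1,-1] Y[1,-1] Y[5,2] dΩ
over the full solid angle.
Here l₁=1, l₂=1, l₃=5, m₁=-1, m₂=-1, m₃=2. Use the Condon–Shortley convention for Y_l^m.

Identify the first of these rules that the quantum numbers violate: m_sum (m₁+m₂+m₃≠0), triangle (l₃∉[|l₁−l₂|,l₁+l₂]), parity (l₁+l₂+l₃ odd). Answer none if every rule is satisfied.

triangle

azimuthal sum: -1 − 1 + 2 = 0  ✓
0 ≤ 5 ≤ 2 (triangle on l)  ✗
L = 1 + 1 + 5 = 7 (odd)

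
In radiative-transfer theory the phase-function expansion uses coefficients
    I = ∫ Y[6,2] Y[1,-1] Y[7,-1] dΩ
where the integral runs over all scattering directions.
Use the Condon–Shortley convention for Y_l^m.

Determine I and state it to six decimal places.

-0.135514

Rules hold: Σm=0, L=14 even, 5≤7≤7.
N = 13·3·15 = 585
Δ = 0!·12!·2!/15! = 1/1365
Racah Σ t=0..0: t=0:+1/518400 = 1/518400
⇒ 3j(6 1 7; 0 0 0)² = 7/195, sgn -1
Racah Σ t=0..0: t=0:+1/1935360 = 1/1935360
⇒ 3j(6 1 7; 2 -1 -1)² = 1/91, sgn +1
4πI² = N·(3j₀)²·(3jₘ)² = 3/13
I = -1·√(0.230769/4π) = -0.13551395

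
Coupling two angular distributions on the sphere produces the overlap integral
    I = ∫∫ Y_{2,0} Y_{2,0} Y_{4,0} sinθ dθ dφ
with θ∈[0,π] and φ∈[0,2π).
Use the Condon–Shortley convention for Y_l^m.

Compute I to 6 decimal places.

Rules hold: Σm=0, L=8 even, 0≤4≤4.
N = 5·5·9 = 225
Δ = 0!·4!·4!/9! = 1/630
Racah Σ t=0..0: t=0:+1/16 = 1/16
⇒ 3j(2 2 4; 0 0 0)² = 2/35, sgn +1
(m-triple is (0,0,0) — same symbol as above.)
4πI² = N·(3j₀)²·(3jₘ)² = 36/49
I = +1·√(0.734694/4π) = 0.24179554

0.241796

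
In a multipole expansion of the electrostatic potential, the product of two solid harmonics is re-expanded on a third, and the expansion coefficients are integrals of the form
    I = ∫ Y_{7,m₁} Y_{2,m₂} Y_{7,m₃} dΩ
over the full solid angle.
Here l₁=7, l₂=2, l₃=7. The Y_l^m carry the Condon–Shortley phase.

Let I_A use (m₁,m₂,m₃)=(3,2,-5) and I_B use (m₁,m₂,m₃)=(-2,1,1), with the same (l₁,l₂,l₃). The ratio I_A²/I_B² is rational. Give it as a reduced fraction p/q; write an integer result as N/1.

88/27

Same 7,2,7: normalisation and zero-m 3j drop out of the ratio.
A: Δ: 2! 12! 2! / 17! → 1/185640; sum: t=2:+1/29030400 = 1/29030400; 3j²(7 2 7; 3 2 -5) = Δ·Π!·Σ² = 99/7735  (sign +1)
B: Δ: 2! 12! 2! / 17! → 1/185640; sum: t=1:−1/1935360 t=2:+1/1209600 = 1/3225600; 3j²(7 2 7; -2 1 1) = Δ·Π!·Σ² = 243/61880  (sign +1)
I_A²/I_B² = (99/7735)/(243/61880) = 88/27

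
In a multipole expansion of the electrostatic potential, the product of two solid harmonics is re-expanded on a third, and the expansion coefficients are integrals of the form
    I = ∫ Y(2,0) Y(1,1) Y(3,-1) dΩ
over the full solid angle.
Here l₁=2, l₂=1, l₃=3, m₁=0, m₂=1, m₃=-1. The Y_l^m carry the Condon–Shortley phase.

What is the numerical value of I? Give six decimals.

-0.202301

Checks pass: Σm=0; 6 even; l₃=3∈[1,3].
(2·2+1)(2·1+1)(2·3+1) = 105
Δ: 0! 4! 2! / 7! → 1/105
sum: t=0:+1/4 = 1/4
3j²(2 1 3; 0 0 0) = Δ·Π!·Σ² = 3/35  (sign -1)
sum: t=0:+1/8 = 1/8
3j²(2 1 3; 0 1 -1) = Δ·Π!·Σ² = 2/35  (sign +1)
combine: 4πI² = 105·3/35·2/35 = 18/35
take √, sign -1: I = -0.20230066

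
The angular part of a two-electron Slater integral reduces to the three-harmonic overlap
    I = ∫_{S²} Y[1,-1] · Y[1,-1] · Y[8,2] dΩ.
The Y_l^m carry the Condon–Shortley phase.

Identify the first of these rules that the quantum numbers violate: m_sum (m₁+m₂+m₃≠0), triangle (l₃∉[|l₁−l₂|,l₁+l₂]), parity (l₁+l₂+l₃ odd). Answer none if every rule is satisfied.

Σmᵢ = 0  ✓
l₃∈[|l₁−l₂|,l₁+l₂]=[0,2], have l₃=8  ✗
Σlᵢ = 10 ⇒ even

triangle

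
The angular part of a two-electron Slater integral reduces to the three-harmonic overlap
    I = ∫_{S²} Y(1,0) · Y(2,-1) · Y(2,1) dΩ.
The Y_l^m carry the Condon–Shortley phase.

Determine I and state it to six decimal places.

0.000000

l₁+l₂+l₃=5 is odd: 3j(l;000)=0 ⇒ I=0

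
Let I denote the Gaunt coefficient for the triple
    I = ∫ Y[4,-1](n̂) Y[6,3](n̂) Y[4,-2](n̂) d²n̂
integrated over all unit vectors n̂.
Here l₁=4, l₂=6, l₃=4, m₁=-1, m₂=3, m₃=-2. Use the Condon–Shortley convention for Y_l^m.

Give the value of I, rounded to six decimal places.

-0.103072

Checks pass: Σm=0; 14 even; l₃=4∈[2,10].
(2·4+1)(2·6+1)(2·4+1) = 1053
Δ: 6! 2! 6! / 15! → 1/1261260
sum: t=2:+1/4608 t=3:−1/1296 t=4:+1/4608 = -7/20736
3j²(4 6 4; 0 0 0) = Δ·Π!·Σ² = 20/1287  (sign -1)
sum: t=3:−1/51840 t=4:+1/5760 t=5:−1/11520 = 7/103680
3j²(4 6 4; -1 3 -2) = Δ·Π!·Σ² = 7/858  (sign +1)
combine: 4πI² = 1053·20/1287·7/858 = 210/1573
take √, sign -1: I = -0.10307192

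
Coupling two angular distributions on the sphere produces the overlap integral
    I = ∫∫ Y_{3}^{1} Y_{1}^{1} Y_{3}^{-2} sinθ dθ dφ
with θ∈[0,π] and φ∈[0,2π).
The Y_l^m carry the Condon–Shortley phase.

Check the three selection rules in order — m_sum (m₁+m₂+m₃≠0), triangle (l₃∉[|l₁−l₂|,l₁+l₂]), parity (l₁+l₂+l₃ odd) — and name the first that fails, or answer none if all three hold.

m₁+m₂+m₃ = 1 + 1 − 2 = 0  ✓
triangle: |3−1|=2 ≤ l₃=3 ≤ 3+1=4  ✓
parity: l₁+l₂+l₃ = 7 is odd  ✗

parity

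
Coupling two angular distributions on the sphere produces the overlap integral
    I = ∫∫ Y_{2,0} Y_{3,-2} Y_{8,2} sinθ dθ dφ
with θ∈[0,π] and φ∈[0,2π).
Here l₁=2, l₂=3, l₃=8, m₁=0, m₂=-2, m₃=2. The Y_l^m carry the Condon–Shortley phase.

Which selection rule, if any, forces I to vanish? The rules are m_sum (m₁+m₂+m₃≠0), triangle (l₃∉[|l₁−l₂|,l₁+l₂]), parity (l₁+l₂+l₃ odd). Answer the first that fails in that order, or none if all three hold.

triangle

m₁+m₂+m₃ = 0 − 2 + 2 = 0  ✓
triangle: |2−3|=1 ≤ l₃=8 ≤ 2+3=5  ✗
parity: l₁+l₂+l₃ = 13 is odd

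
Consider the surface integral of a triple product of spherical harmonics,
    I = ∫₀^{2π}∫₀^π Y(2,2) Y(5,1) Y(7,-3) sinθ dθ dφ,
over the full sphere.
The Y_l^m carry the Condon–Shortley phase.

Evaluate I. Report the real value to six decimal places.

Rules hold: Σm=0, L=14 even, 3≤7≤7.
N = 5·11·15 = 825
Δ = 0!·4!·10!/15! = 1/15015
Racah Σ t=0..0: t=0:+1/57600 = 1/57600
⇒ 3j(2 5 7; 0 0 0)² = 21/715, sgn -1
Racah Σ t=0..0: t=0:+1/414720 = 1/414720
⇒ 3j(2 5 7; 2 1 -3)² = 2/143, sgn +1
4πI² = N·(3j₀)²·(3jₘ)² = 630/1859
I = -1·√(0.338892/4π) = -0.16421985

-0.164220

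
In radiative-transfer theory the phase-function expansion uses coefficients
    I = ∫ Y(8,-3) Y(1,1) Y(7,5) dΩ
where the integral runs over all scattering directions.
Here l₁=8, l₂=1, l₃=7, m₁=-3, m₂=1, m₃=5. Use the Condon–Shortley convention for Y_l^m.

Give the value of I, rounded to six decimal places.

-3 + 1 + 5 = 3 ≠ 0: azimuthal integral kills it; I = 0

0.000000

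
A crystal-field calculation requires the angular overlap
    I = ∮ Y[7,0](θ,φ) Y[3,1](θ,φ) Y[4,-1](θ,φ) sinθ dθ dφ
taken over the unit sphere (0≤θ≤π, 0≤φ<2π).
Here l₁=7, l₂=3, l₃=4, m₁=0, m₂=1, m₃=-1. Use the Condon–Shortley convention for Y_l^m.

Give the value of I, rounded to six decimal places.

m-sum 0 ✓  L=14 even ✓  4≤4≤10 ✓
Π(2lᵢ+1) = 15×7×9 = 945
triangle coeff Δ(7,3,4) = 1/45045
Σ_t [3,3]: t=3:−1/20736 = -1/20736
(3j)²=35/1287 [(7 3 4; 0 0 0)], sign=-1
Σ_t [4,4]: t=4:+1/34560 = 1/34560
(3j)²=7/429 [(7 3 4; 0 1 -1)], sign=-1
⇒ 4πI² = 8575/20449
I = (+1)√(8575/20449/(4π)) = 0.18267373

0.182674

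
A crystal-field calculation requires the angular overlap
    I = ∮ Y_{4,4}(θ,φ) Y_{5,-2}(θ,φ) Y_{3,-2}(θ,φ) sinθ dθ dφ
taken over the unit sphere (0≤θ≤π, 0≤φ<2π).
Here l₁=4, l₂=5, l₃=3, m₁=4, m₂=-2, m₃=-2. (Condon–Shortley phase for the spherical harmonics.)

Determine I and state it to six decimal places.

-0.109480

Rules hold: Σm=0, L=12 even, 1≤3≤9.
N = 9·11·7 = 693
Δ = 6!·2!·4!/13! = 1/180180
Racah Σ t=2..4: t=2:+1/576 t=3:−1/144 t=4:+1/576 = -1/288
⇒ 3j(4 5 3; 0 0 0)² = 20/1001, sgn +1
Racah Σ t=0..0: t=0:+1/8640 = 1/8640
⇒ 3j(4 5 3; 4 -2 -2)² = 14/1287, sgn -1
4πI² = N·(3j₀)²·(3jₘ)² = 280/1859
I = -1·√(0.150619/4π) = -0.10947990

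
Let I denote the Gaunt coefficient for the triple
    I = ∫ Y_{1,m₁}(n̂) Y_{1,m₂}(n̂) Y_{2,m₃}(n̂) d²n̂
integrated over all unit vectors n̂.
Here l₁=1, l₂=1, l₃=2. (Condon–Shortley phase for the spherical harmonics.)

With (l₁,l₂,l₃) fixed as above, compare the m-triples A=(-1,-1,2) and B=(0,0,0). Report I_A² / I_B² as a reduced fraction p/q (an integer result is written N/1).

3/2

Same 1,1,2: normalisation and zero-m 3j drop out of the ratio.
A: Δ: 0! 2! 2! / 5! → 1/30; sum: t=0:+1/4 = 1/4; 3j²(1 1 2; -1 -1 2) = Δ·Π!·Σ² = 1/5  (sign +1)
B: Δ: 0! 2! 2! / 5! → 1/30; sum: t=0:+1/1 = 1/1; 3j²(1 1 2; 0 0 0) = Δ·Π!·Σ² = 2/15  (sign +1)
I_A²/I_B² = (1/5)/(2/15) = 3/2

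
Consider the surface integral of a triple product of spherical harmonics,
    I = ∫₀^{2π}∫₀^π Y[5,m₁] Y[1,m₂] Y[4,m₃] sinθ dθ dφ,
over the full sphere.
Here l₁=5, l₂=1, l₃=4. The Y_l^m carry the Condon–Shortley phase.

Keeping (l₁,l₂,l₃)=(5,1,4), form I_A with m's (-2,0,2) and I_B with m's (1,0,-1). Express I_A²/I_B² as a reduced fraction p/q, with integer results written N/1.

7/8

Shared (l₁,l₂,l₃)=(5,1,4): N and (l;000)² cancel in I_A²/I_B².
A: Δ = 2!·8!·0!/11! = 1/495; Racah Σ t=1..1: t=1:−1/1440 = -1/1440; ⇒ 3j(5 1 4; -2 0 2)² = 7/165, sgn -1
B: Δ = 2!·8!·0!/11! = 1/495; Racah Σ t=1..1: t=1:−1/720 = -1/720; ⇒ 3j(5 1 4; 1 0 -1)² = 8/165, sgn +1
I_A²/I_B² = (7/165)/(8/165) = 7/8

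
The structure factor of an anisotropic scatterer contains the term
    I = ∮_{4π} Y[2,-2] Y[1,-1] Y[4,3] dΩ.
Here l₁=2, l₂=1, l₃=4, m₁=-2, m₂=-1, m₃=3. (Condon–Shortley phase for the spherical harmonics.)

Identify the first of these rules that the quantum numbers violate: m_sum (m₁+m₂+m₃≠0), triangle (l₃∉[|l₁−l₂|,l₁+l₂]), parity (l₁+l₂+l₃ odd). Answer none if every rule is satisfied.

triangle

azimuthal sum: -2 − 1 + 3 = 0  ✓
1 ≤ 4 ≤ 3 (triangle on l)  ✗
L = 2 + 1 + 4 = 7 (odd)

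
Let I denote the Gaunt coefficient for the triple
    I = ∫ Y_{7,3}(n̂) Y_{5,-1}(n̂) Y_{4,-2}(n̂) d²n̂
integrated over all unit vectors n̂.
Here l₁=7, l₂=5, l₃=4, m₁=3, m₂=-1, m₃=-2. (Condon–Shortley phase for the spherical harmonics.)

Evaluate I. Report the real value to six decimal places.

Checks pass: Σm=0; 16 even; l₃=4∈[2,12].
(2·7+1)(2·5+1)(2·4+1) = 1485
Δ: 8! 6! 2! / 17! → 1/6126120
sum: t=3:−1/69120 t=4:+1/20736 t=5:−1/69120 = 1/51840
3j²(7 5 4; 0 0 0) = Δ·Π!·Σ² = 280/21879  (sign +1)
sum: t=2:+1/138240 t=3:−1/86400 t=4:+1/829440 = -13/4147200
3j²(7 5 4; 3 -1 -2) = Δ·Π!·Σ² = 13/3740  (sign -1)
combine: 4πI² = 1485·280/21879·13/3740 = 210/3179
take √, sign -1: I = -0.07250358

-0.072504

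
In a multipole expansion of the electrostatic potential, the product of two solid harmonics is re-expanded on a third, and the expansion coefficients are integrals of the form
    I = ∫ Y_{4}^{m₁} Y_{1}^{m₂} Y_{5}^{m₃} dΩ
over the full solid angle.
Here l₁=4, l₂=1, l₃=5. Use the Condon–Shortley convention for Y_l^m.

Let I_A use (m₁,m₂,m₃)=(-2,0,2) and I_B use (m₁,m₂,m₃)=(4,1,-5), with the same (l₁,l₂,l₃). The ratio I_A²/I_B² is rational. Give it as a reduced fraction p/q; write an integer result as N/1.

Same 4,1,5: normalisation and zero-m 3j drop out of the ratio.
A: Δ: 0! 8! 2! / 11! → 1/495; sum: t=0:+1/1440 = 1/1440; 3j²(4 1 5; -2 0 2) = Δ·Π!·Σ² = 7/165  (sign -1)
B: Δ: 0! 8! 2! / 11! → 1/495; sum: t=0:+1/80640 = 1/80640; 3j²(4 1 5; 4 1 -5) = Δ·Π!·Σ² = 1/11  (sign +1)
I_A²/I_B² = (7/165)/(1/11) = 7/15

7/15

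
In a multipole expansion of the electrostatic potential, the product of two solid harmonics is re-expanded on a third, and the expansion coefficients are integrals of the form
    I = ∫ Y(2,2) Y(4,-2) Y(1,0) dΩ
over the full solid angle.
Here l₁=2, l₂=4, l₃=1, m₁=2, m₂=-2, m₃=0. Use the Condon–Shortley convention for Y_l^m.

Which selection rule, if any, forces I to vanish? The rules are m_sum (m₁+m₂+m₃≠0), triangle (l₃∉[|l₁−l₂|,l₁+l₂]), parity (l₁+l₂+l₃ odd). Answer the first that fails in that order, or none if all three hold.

triangle

m₁+m₂+m₃ = 2 − 2 + 0 = 0  ✓
triangle: |2−4|=2 ≤ l₃=1 ≤ 2+4=6  ✗
parity: l₁+l₂+l₃ = 7 is odd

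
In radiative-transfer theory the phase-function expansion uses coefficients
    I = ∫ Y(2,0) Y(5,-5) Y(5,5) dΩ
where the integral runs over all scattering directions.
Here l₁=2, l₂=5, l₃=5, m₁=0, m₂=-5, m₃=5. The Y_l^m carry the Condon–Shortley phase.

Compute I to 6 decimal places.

0.242609

m-sum 0 ✓  L=12 even ✓  3≤5≤7 ✓
Π(2lᵢ+1) = 5×11×11 = 605
triangle coeff Δ(2,5,5) = 1/38610
Σ_t [0,2]: t=0:+1/2880 t=1:−1/576 t=2:+1/2880 = -1/960
(3j)²=10/429 [(2 5 5; 0 0 0)], sign=+1
Σ_t [0,0]: t=0:+1/161280 = 1/161280
(3j)²=15/286 [(2 5 5; 0 -5 5)], sign=+1
⇒ 4πI² = 125/169
I = (+1)√(125/169/(4π)) = 0.24260890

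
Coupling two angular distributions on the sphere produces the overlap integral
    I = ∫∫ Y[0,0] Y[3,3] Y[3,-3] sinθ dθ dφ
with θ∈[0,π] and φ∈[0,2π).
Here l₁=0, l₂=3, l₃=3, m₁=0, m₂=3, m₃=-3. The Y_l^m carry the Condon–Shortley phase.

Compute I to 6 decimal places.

Checks pass: Σm=0; 6 even; l₃=3∈[3,3].
(2·0+1)(2·3+1)(2·3+1) = 49
Δ: 0! 0! 6! / 7! → 1/7
sum: t=0:+1/36 = 1/36
3j²(0 3 3; 0 0 0) = Δ·Π!·Σ² = 1/7  (sign -1)
sum: t=0:+1/720 = 1/720
3j²(0 3 3; 0 3 -3) = Δ·Π!·Σ² = 1/7  (sign +1)
combine: 4πI² = 49·1/7·1/7 = 1/1
take √, sign -1: I = -0.28209479

-0.282095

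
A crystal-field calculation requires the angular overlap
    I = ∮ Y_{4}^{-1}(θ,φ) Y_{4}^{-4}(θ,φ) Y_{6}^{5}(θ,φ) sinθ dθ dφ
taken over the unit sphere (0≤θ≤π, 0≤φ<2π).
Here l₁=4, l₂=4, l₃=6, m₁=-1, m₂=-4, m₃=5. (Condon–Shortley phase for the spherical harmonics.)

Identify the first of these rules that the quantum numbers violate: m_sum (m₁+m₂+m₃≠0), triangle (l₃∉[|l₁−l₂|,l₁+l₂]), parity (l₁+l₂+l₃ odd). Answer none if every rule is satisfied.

Σmᵢ = 0  ✓
l₃∈[|l₁−l₂|,l₁+l₂]=[0,8], have l₃=6  ✓
Σlᵢ = 14 ⇒ even  ✓

none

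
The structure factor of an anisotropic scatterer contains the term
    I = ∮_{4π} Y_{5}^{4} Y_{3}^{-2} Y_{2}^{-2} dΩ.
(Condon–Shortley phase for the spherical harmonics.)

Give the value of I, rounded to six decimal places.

Checks pass: Σm=0; 10 even; l₃=2∈[2,8].
(2·5+1)(2·3+1)(2·2+1) = 385
Δ: 6! 4! 0! / 11! → 1/2310
sum: t=3:−1/144 = -1/144
3j²(5 3 2; 0 0 0) = Δ·Π!·Σ² = 10/231  (sign -1)
sum: t=1:−1/2880 = -1/2880
3j²(5 3 2; 4 -2 -2) = Δ·Π!·Σ² = 3/55  (sign -1)
combine: 4πI² = 385·10/231·3/55 = 10/11
take √, sign +1: I = 0.26896683

0.268967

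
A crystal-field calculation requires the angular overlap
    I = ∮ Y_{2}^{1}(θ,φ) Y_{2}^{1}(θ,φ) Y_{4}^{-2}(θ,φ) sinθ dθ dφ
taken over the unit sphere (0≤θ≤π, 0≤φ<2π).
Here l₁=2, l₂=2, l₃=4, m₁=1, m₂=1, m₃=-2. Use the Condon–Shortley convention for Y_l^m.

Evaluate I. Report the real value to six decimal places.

m-sum 0 ✓  L=8 even ✓  0≤4≤4 ✓
Π(2lᵢ+1) = 5×5×9 = 225
triangle coeff Δ(2,2,4) = 1/630
Σ_t [0,0]: t=0:+1/16 = 1/16
(3j)²=2/35 [(2 2 4; 0 0 0)], sign=+1
Σ_t [0,0]: t=0:+1/36 = 1/36
(3j)²=4/63 [(2 2 4; 1 1 -2)], sign=+1
⇒ 4πI² = 40/49
I = (+1)√(40/49/(4π)) = 0.25487487

0.254875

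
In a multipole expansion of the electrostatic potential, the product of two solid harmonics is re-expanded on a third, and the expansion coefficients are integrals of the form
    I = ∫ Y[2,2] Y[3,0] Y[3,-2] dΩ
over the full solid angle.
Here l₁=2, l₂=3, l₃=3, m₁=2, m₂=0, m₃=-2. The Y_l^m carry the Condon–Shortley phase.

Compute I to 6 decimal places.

Checks pass: Σm=0; 8 even; l₃=3∈[1,5].
(2·2+1)(2·3+1)(2·3+1) = 245
Δ: 2! 2! 4! / 9! → 1/3780
sum: t=0:+1/24 t=1:−1/4 t=2:+1/24 = -1/6
3j²(2 3 3; 0 0 0) = Δ·Π!·Σ² = 4/105  (sign +1)
sum: t=0:+1/24 = 1/24
3j²(2 3 3; 2 0 -2) = Δ·Π!·Σ² = 1/21  (sign -1)
combine: 4πI² = 245·4/105·1/21 = 4/9
take √, sign -1: I = -0.18806319

-0.188063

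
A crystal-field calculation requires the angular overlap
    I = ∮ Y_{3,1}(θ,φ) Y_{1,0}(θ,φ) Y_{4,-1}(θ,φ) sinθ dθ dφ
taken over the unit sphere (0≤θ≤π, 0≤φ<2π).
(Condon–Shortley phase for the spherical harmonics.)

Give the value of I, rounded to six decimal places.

Checks pass: Σm=0; 8 even; l₃=4∈[2,4].
(2·3+1)(2·1+1)(2·4+1) = 189
Δ: 0! 6! 2! / 9! → 1/252
sum: t=0:+1/36 = 1/36
3j²(3 1 4; 0 0 0) = Δ·Π!·Σ² = 4/63  (sign +1)
sum: t=0:+1/48 = 1/48
3j²(3 1 4; 1 0 -1) = Δ·Π!·Σ² = 5/84  (sign -1)
combine: 4πI² = 189·4/63·5/84 = 5/7
take √, sign -1: I = -0.23841361

-0.238414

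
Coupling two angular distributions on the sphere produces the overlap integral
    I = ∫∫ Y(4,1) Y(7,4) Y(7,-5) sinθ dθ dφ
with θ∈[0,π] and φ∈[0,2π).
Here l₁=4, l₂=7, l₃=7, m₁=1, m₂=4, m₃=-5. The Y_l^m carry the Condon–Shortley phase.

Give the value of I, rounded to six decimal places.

m-sum 0 ✓  L=18 even ✓  3≤7≤11 ✓
Π(2lᵢ+1) = 9×15×15 = 2025
triangle coeff Δ(4,7,7) = 1/58198140
Σ_t [0,4]: t=0:+1/17418240 t=1:−1/622080 t=2:+1/230400 t=3:−1/622080 t=4:+1/17418240 = 1/806400
(3j)²=2268/230945 [(4 7 7; 0 0 0)], sign=-1
Σ_t [1,3]: t=1:−1/87091200 t=2:+1/8709120 t=3:−1/11612160 = 1/58060800
(3j)²=99/117572 [(4 7 7; 1 4 -5)], sign=+1
⇒ 4πI² = 295245/17631601
I = (-1)√(295245/17631601/(4π)) = -0.03650400

-0.036504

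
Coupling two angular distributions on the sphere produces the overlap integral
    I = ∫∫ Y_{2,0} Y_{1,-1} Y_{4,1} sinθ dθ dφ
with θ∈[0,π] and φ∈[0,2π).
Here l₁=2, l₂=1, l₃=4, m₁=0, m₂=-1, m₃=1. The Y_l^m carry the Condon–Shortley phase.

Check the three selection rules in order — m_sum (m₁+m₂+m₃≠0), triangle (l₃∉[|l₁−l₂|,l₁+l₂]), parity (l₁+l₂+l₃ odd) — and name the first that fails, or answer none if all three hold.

azimuthal sum: 0 − 1 + 1 = 0  ✓
1 ≤ 4 ≤ 3 (triangle on l)  ✗
L = 2 + 1 + 4 = 7 (odd)

triangle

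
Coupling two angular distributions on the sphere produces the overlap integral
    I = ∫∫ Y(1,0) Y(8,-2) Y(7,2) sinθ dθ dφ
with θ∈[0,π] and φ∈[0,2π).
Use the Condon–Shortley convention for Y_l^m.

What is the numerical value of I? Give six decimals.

0.237007

Rules hold: Σm=0, L=16 even, 7≤7≤9.
N = 3·17·15 = 765
Δ = 2!·0!·14!/17! = 1/2040
Racah Σ t=1..1: t=1:−1/25401600 = -1/25401600
⇒ 3j(1 8 7; 0 0 0)² = 8/255, sgn +1
Racah Σ t=1..1: t=1:−1/43545600 = -1/43545600
⇒ 3j(1 8 7; 0 -2 2)² = 1/34, sgn +1
4πI² = N·(3j₀)²·(3jₘ)² = 12/17
I = +1·√(0.705882/4π) = 0.23700703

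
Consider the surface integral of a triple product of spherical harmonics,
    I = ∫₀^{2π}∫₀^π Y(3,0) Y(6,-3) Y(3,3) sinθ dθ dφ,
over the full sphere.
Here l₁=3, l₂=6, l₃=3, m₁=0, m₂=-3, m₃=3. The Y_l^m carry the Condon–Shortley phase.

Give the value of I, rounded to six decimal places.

-0.108647

m-sum 0 ✓  L=12 even ✓  3≤3≤9 ✓
Π(2lᵢ+1) = 7×13×7 = 637
triangle coeff Δ(3,6,3) = 1/12012
Σ_t [3,3]: t=3:−1/1296 = -1/1296
(3j)²=100/3003 [(3 6 3; 0 0 0)], sign=+1
Σ_t [3,3]: t=3:−1/25920 = -1/25920
(3j)²=1/143 [(3 6 3; 0 -3 3)], sign=-1
⇒ 4πI² = 700/4719
I = (-1)√(700/4719/(4π)) = -0.10864734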